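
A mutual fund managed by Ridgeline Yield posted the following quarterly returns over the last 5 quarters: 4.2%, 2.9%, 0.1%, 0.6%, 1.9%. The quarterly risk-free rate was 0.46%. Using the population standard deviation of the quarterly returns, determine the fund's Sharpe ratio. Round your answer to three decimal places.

Mean return μ = 9.70 / 5 = 1.9400%
Population std dev = √[11.2120 / 5] = 1.4975%
Sharpe = (μ − rf) / σ = (1.9400 − 0.46) / 1.4975 = 1.4800 / 1.4975 = 0.9883

0.988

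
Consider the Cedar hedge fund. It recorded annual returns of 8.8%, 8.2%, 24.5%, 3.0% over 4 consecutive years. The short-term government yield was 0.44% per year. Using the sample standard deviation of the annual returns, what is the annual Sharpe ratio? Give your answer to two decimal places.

1.15

r̄ = (8.8 + 8.2 + 24.5 + 3) / 4 = 44.50 / 4 = 11.1250%
Sample σ = √[Σ(r − r̄)² / 3] = √[258.8675 / 3] = √86.2892 = 9.2892%
Sharpe = (r̄ − rf) / σ = (11.1250 − 0.44) / 9.2892 = 10.6850 / 9.2892 = 1.1503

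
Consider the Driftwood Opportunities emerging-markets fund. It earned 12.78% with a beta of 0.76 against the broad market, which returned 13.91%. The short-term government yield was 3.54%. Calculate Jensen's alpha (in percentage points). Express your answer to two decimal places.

CAPM expected return = Rf + β(Rm − Rf) = 3.54% + 0.76 × (13.91% − 3.54%) = 3.54 + 0.76 × 10.37 = 11.4212%
Jensen's α = Rp − E[R] = 12.78% − 11.4212% = 1.3588

1.36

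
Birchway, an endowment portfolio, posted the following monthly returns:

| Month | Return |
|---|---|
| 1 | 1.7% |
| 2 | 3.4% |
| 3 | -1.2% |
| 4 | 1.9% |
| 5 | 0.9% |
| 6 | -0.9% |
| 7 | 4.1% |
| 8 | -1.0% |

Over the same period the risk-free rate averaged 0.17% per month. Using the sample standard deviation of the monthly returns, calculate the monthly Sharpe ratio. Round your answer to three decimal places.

0.463

μ = (1.7 + 3.4 − 1.2 + 1.9 + 0.9 − 0.9 + 4.1 − 1) / 8 = 8.90 / 8 = 1.1125%
Σ(r − μ)² = (1.7 − 1.1125)² + (3.4 − 1.1125)² + … = 29.0288
sample σ = √(29.0288 / 7) = √4.1470 = 2.0364%
Sharpe = (μ − rf) / σ = (1.1125 − 0.17) / 2.0364 = 0.9425 / 2.0364 = 0.4628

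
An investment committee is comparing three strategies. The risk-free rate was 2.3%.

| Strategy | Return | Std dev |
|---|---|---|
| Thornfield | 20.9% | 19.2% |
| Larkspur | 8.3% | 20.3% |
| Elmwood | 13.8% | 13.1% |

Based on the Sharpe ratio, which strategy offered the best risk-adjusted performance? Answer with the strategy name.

Thornfield

Thornfield: Sharpe ratio = (20.9% − 2.3%) / 19.2% = 0.969
Larkspur: Sharpe ratio = (8.3% − 2.3%) / 20.3% = 0.296
Elmwood: Sharpe ratio = (13.8% − 2.3%) / 13.1% = 0.878
Highest: Thornfield (0.969).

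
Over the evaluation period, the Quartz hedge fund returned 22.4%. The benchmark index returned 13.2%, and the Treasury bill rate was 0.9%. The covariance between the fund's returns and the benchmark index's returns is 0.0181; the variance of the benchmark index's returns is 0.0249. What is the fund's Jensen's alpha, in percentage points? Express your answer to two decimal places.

12.56

β = Cov / Var = 0.0181 / 0.0249 = 0.7269
E[R] = Rf + β(Rm − Rf) = 0.9% + 0.7269 × (13.2% − 0.9%) = 9.8409%
α = Rp − E[R] = 22.4% − 9.8409% = 12.5591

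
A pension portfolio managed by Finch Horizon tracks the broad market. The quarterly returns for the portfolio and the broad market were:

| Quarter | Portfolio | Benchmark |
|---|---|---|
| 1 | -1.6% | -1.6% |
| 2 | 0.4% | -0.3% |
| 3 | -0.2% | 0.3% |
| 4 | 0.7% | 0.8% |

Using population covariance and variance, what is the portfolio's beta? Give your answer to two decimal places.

0.87

r̄p = -0.1750%,  r̄m = -0.2000%
Cov = Σ(rp − r̄p)(rm − r̄m) / 4 = 0.7000
Var(rm) = Σ(rm − r̄m)² / 4 = 0.8050
β = Cov / Var = 0.7000 / 0.8050 = 0.8696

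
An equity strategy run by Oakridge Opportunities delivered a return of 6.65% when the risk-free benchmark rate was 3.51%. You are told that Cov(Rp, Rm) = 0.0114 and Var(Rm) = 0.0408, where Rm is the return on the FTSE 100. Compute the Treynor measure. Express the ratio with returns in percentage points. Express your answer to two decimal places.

11.24

β = Cov / Var = 0.0114 / 0.0408 = 0.2794
Treynor = (Rp − Rf) / β = (6.65% − 3.51%) / 0.2794 = 3.14 / 0.2794 = 11.2384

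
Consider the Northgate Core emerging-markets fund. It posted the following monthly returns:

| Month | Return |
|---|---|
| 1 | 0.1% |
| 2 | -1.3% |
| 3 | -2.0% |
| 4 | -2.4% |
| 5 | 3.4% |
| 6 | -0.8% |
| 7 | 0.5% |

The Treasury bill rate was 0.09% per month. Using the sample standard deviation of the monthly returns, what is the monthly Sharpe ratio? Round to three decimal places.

-0.228

Mean return μ = -2.50 / 7 = -0.3571%
Σ(r − μ)² = 23.0171; sample σ = √(23.0171/6) = 1.9586%
Sharpe = (μ − rf) / σ = (-0.3571 − 0.09) / 1.9586 = -0.4471 / 1.9586 = -0.2283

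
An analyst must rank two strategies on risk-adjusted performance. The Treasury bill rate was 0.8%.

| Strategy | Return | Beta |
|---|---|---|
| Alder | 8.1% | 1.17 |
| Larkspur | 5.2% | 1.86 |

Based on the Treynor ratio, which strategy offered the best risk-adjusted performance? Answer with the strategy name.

Alder

Alder: Treynor = (8.1% − 0.8%) / 1.17 = 6.239
Larkspur: Treynor = (5.2% − 0.8%) / 1.86 = 2.366
Highest: Alder (6.239).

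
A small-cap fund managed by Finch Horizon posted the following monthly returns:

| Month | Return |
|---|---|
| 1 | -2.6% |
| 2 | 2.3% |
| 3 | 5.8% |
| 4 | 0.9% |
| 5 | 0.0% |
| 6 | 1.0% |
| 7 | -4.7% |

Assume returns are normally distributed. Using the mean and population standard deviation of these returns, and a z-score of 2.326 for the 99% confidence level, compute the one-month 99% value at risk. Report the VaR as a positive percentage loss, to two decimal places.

6.89

r̄ = (-2.6 + 2.3 + 5.8 + 0.9 + 0 + 1 − 4.7) / 7 = 0.3857%
Σ(r − r̄)² = (-2.6 − 0.3857)² + (2.3 − 0.3857)² + … = 68.5486
population σ = √(68.5486 / 7) = √9.7927 = 3.1293%
VaR = −(r̄ − z·σ) = −(0.3857 − 2.326 × 3.1293) = −(-6.8931) = 6.8931%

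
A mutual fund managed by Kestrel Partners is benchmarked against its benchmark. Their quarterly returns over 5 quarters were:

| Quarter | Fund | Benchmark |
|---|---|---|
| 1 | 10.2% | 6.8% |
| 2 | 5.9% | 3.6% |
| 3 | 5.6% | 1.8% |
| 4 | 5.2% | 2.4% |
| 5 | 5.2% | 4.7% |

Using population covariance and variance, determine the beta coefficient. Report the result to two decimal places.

r̄p = 6.4200%,  r̄m = 3.8600%
Cov = Σ(rp − r̄p)(rm − r̄m) / 5 = 2.7388
Var(rm) = Σ(rm − r̄m)² / 5 = 3.1584
β = Cov / Var = 2.7388 / 3.1584 = 0.8671

0.87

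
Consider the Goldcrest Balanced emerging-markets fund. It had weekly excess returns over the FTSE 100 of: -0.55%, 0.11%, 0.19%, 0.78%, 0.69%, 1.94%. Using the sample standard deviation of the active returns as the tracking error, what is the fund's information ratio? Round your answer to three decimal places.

r̄ = (-0.55 + 0.11 + 0.19 + 0.78 + 0.69 + 1.94) / 6 = 0.5267%
Σ(r − r̄)² = (-0.55 − 0.5267)² + (0.11 − 0.5267)² + (0.19 − 0.5267)² + … = 3.5345
sample σ = √(3.5345 / 5) = √0.7069 = 0.8408%
IR = r̄ / tracking error = 0.5267 / 0.8408 = 0.6264

0.626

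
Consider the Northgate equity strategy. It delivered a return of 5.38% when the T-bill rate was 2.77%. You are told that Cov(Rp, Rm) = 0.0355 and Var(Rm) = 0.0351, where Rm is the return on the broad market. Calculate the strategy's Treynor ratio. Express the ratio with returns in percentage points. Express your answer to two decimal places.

β = Cov / Var = 0.0355 / 0.0351 = 1.0114
Treynor = (Rp − Rf) / β = (5.38% − 2.77%) / 1.0114 = 2.61 / 1.0114 = 2.5806

2.58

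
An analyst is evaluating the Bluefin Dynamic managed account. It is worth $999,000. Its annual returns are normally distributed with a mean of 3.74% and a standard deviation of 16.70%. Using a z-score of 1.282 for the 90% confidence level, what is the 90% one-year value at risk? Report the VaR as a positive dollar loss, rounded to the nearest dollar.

Return at the 90% tail: μ − z·σ = 3.74% − 1.282 × 16.70% = 3.74 − 21.4094 = -17.6694%
VaR = −(-17.6694%) × $999,000 = 17.6694% × $999,000 = $176,517

$176,517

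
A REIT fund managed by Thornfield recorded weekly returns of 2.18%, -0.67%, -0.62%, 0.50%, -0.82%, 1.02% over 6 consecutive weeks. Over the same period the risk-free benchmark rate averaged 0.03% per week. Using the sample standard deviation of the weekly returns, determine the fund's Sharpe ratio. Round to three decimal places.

μ = (2.18 − 0.67 − 0.62 + 0.5 − 0.82 + 1.02) / 6 = 1.590 / 6 = 0.2650%
Σ(r − μ)² = (2.18 − 0.2650)² + (-0.67 − 0.2650)² + … = 7.1272
σ = √[7.1272 / 5] = 1.1939%
Sharpe = (μ − rf) / σ = (0.2650 − 0.03) / 1.1939 = 0.2350 / 1.1939 = 0.1968

0.197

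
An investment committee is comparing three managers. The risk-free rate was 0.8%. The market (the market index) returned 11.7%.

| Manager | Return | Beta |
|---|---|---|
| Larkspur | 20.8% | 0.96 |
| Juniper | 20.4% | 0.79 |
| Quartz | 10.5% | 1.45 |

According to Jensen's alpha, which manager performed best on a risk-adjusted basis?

Juniper

Larkspur: α = 20.8% − [0.8% + 0.96 × (11.7% − 0.8%)] = 9.536
Juniper: α = 20.4% − [0.8% + 0.79 × (11.7% − 0.8%)] = 10.989
Quartz: α = 10.5% − [0.8% + 1.45 × (11.7% − 0.8%)] = -6.105
Highest: Juniper (10.989).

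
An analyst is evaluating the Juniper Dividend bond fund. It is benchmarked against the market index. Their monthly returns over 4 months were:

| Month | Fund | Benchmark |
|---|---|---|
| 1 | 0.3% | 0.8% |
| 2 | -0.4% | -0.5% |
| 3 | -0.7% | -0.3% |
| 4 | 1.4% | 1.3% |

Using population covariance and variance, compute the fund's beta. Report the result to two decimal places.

1.01

r̄p = 0.1500%,  r̄m = 0.3250%
Cov = Σ(rp − r̄p)(rm − r̄m) / 4 = 0.5688
Var(rm) = Σ(rm − r̄m)² / 4 = 0.5619
β = Cov / Var = 0.5688 / 0.5619 = 1.0123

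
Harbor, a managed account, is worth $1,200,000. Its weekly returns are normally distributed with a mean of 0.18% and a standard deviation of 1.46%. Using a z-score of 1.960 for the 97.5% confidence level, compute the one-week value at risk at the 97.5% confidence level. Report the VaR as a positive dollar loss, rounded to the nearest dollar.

$32,179

Return at the 97.5% tail: μ − z·σ = 0.18% − 1.960 × 1.46% = 0.18 − 2.8616 = -2.6816%
VaR = −(-2.6816%) × $1,200,000 = 2.6816% × $1,200,000 = $32,179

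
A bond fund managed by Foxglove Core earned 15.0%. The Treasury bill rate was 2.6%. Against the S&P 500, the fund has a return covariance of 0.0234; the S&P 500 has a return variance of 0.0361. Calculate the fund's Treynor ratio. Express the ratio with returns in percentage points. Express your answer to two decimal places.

19.13

β = Cov / Var = 0.0234 / 0.0361 = 0.6482
Treynor = (Rp − Rf) / β = (15.0% − 2.6%) / 0.6482 = 12.40 / 0.6482 = 19.1299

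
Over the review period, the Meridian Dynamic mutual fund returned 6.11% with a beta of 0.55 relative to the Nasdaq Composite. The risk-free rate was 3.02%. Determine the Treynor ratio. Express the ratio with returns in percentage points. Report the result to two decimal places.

Treynor = (Rp − Rf) / β = (6.11% − 3.02%) / 0.55 = 3.09 / 0.55 = 5.6182

5.62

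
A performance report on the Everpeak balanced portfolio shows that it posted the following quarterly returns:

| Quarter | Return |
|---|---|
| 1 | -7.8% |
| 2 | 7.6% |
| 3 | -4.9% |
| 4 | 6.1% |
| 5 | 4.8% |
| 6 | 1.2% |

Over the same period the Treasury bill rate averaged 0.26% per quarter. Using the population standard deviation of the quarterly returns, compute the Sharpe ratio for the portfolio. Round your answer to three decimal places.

0.159

Mean return μ = 7.00 / 6 = 1.1667%
Σ(r − μ)² = (-7.8 − 1.1667)² + (7.6 − 1.1667)² + … = 196.1333
σ = √[196.1333 / 6] = 5.7174%
Sharpe = (μ − rf) / σ = (1.1667 − 0.26) / 5.7174 = 0.9067 / 5.7174 = 0.1586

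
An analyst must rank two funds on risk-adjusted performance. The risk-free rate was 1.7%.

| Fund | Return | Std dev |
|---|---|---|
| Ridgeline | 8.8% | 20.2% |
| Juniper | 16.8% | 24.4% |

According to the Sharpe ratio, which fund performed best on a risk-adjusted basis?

Ridgeline: Sharpe ratio = (8.8% − 1.7%) / 20.2% = 0.351
Juniper: Sharpe ratio = (16.8% − 1.7%) / 24.4% = 0.619
Highest: Juniper (0.619).

Juniper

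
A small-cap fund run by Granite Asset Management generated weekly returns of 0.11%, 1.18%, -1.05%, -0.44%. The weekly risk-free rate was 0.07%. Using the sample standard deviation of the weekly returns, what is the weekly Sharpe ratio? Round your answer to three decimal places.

-0.127

Mean return r̄ = -0.200 / 4 = -0.0500%
Sample σ = √[Σ(r − r̄)² / 3] = √[2.6906 / 3] = √0.8969 = 0.9470%
Sharpe = (r̄ − rf) / σ = (-0.0500 − 0.07) / 0.9470 = -0.1200 / 0.9470 = -0.1267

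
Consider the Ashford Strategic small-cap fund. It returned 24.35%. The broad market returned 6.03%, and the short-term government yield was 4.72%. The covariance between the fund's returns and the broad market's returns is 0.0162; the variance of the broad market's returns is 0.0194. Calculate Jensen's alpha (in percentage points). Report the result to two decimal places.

β = Cov / Var = 0.0162 / 0.0194 = 0.8351
E[R] = Rf + β(Rm − Rf) = 4.72% + 0.8351 × (6.03% − 4.72%) = 5.8140%
α = Rp − E[R] = 24.35% − 5.8140% = 18.5360

18.54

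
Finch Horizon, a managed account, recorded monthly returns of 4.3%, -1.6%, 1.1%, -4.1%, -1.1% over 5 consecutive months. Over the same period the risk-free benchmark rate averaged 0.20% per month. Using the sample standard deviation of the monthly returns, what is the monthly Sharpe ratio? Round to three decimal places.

-0.152

Mean return μ = -1.40 / 5 = -0.2800%
Σ(r − μ)² = (4.3 − (-0.2800))² + (-1.6 − (-0.2800))² + (1.1 − (-0.2800))² + … = 39.8880
sample σ = √(39.8880 / 4) = √9.9720 = 3.1578%
Sharpe = (μ − rf) / σ = (-0.2800 − 0.2) / 3.1578 = -0.4800 / 3.1578 = -0.1520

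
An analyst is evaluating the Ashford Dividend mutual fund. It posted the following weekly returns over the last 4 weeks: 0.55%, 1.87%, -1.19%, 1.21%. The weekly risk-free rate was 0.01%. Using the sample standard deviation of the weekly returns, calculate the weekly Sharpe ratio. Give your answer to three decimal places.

0.456

Mean return μ = 2.440 / 4 = 0.6100%
Sample σ = √[Σ(r − μ)² / 3] = √[5.1912 / 3] = √1.7304 = 1.3154%
Sharpe = (μ − rf) / σ = (0.6100 − 0.01) / 1.3154 = 0.6000 / 1.3154 = 0.4561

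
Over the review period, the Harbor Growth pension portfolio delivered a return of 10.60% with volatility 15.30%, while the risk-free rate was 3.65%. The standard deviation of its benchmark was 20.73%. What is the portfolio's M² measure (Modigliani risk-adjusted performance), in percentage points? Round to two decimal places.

13.07

Sharpe = (Rp − Rf) / σp = (10.60% − 3.65%) / 15.30% = 0.4542
M² = Rf + Sharpe × σm = 3.65% + 0.4542 × 20.73% = 13.0656%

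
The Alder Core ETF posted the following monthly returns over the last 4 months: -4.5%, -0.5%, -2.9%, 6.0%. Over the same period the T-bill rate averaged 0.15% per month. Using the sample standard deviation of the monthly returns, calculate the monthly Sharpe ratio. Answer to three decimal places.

Mean return r̄ = -1.90 / 4 = -0.4750%
Sample σ = √[Σ(r − r̄)² / 3] = √[64.0075 / 3] = √21.3358 = 4.6191%
Sharpe = (r̄ − rf) / σ = (-0.4750 − 0.15) / 4.6191 = -0.6250 / 4.6191 = -0.1353

-0.135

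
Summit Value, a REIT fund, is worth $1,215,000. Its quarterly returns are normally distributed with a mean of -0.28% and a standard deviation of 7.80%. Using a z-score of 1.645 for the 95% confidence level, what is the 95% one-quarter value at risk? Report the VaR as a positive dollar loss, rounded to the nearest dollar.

$159,299

Return at the 95% tail: μ − z·σ = -0.28% − 1.645 × 7.80% = -0.28 − 12.8310 = -13.1110%
VaR = −(-13.1110%) × $1,215,000 = 13.1110% × $1,215,000 = $159,299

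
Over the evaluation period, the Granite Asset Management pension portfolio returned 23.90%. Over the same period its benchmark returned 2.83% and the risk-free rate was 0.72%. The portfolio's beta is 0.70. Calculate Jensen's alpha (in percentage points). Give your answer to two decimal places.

CAPM expected return = Rf + β(Rm − Rf) = 0.72% + 0.70 × (2.83% − 0.72%) = 0.72 + 0.70 × 2.11 = 2.1970%
Jensen's α = Rp − E[R] = 23.90% − 2.1970% = 21.7030

21.70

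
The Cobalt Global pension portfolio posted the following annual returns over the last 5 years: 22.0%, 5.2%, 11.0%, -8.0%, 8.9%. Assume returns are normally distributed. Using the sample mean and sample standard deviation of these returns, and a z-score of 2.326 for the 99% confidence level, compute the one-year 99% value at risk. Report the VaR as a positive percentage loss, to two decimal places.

r̄ = (22 + 5.2 + 11 − 8 + 8.9) / 5 = 39.10 / 5 = 7.8200%
Sample σ = √[Σ(r − r̄)² / 4] = √[469.4880 / 4] = √117.3720 = 10.8338%
VaR = −(r̄ − z·σ) = −(7.8200 − 2.326 × 10.8338) = −(-17.3794) = 17.3794%

17.38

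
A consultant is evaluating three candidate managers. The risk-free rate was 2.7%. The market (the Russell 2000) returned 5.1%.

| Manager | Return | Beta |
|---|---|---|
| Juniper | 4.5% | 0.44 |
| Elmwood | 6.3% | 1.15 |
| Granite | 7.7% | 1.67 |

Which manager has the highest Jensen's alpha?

Juniper: α = 4.5% − [2.7% + 0.44 × (5.1% − 2.7%)] = 0.744
Elmwood: α = 6.3% − [2.7% + 1.15 × (5.1% − 2.7%)] = 0.840
Granite: α = 7.7% − [2.7% + 1.67 × (5.1% − 2.7%)] = 0.992
Highest: Granite (0.992).

Granite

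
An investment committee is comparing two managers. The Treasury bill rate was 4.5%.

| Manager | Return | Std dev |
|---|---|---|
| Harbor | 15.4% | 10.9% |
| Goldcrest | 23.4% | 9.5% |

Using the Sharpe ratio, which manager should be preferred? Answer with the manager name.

Harbor: Sharpe ratio = (15.4% − 4.5%) / 10.9% = 1.000
Goldcrest: Sharpe ratio = (23.4% − 4.5%) / 9.5% = 1.989
Highest: Goldcrest (1.989).

Goldcrest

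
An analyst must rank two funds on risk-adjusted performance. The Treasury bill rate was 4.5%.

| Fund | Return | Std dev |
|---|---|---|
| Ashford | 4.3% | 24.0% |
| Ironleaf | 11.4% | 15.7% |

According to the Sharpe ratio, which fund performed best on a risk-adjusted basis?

Ironleaf

Ashford: Sharpe ratio = (4.3% − 4.5%) / 24.0% = -0.008
Ironleaf: Sharpe ratio = (11.4% − 4.5%) / 15.7% = 0.439
Highest: Ironleaf (0.439).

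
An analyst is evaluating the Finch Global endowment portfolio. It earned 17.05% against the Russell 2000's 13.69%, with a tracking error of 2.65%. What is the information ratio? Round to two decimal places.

1.27

IR = (Rp − Rb) / TE = (17.05% − 13.69%) / 2.65% = 3.36% / 2.65% = 1.2679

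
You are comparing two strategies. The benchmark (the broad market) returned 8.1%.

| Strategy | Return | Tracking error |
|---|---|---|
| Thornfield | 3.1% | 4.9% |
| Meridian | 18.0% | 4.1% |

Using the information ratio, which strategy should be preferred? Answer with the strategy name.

Meridian

Thornfield: IR = (3.1% − 8.1%) / 4.9% = -1.020
Meridian: IR = (18.0% − 8.1%) / 4.1% = 2.415
Highest: Meridian (2.415).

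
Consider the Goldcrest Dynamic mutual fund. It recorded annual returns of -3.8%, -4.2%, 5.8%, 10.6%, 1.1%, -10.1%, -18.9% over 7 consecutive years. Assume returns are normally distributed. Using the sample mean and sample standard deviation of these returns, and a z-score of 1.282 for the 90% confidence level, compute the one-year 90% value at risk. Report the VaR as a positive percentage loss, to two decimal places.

r̄ = (-3.8 − 4.2 + 5.8 + 10.6 + 1.1 − 10.1 − 18.9) / 7 = -2.7857%
Σ(r − r̄)² = 584.1886; sample σ = √(584.1886/6) = 9.8674%
VaR = −(r̄ − z·σ) = −(-2.7857 − 1.282 × 9.8674) = −(-15.4357) = 15.4357%

15.44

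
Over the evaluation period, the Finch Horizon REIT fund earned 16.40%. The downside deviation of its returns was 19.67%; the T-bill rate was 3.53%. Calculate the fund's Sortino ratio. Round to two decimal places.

Sortino = (Rp − Rf) / σd = (16.40% − 3.53%) / 19.67% = 12.87% / 19.67% = 0.6543

0.65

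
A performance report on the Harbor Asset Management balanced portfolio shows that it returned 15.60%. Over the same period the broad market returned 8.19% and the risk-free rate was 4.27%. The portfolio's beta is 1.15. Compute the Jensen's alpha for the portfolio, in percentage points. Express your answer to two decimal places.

6.82

CAPM expected return = Rf + β(Rm − Rf) = 4.27% + 1.15 × (8.19% − 4.27%) = 4.27 + 1.15 × 3.92 = 8.7780%
Jensen's α = Rp − E[R] = 15.60% − 8.7780% = 6.8220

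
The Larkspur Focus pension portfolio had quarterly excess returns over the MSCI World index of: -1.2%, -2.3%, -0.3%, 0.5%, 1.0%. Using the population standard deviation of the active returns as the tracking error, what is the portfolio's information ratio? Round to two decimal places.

-0.39

Mean return μ = -2.30 / 5 = -0.4600%
Σ(r − μ)² = (-1.2 − (-0.4600))² + (-2.3 − (-0.4600))² + (-0.3 − (-0.4600))² + … = 7.0120
σ = √[7.0120 / 5] = 1.1842%
IR = μ / tracking error = -0.4600 / 1.1842 = -0.3884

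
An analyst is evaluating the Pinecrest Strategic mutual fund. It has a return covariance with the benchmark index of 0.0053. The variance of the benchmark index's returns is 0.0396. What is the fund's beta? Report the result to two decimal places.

0.13

β = Cov(Rp, Rm) / Var(Rm) = 0.0053 / 0.0396 = 0.1338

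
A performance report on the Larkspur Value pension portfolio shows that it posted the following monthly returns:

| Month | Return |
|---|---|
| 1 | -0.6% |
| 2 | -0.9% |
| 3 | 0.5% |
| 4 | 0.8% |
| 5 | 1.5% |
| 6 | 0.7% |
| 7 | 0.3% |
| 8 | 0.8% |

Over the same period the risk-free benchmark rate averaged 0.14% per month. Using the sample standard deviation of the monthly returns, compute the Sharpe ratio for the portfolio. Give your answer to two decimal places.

0.31

r̄ = (-0.6 − 0.9 + 0.5 + 0.8 + 1.5 + 0.7 + 0.3 + 0.8) / 8 = 0.3875%
Σ(r − r̄)² = (-0.6 − 0.3875)² + (-0.9 − 0.3875)² + (0.5 − 0.3875)² + … = 4.3288
sample σ = √(4.3288 / 7) = √0.6184 = 0.7864%
Sharpe = (r̄ − rf) / σ = (0.3875 − 0.14) / 0.7864 = 0.2475 / 0.7864 = 0.3147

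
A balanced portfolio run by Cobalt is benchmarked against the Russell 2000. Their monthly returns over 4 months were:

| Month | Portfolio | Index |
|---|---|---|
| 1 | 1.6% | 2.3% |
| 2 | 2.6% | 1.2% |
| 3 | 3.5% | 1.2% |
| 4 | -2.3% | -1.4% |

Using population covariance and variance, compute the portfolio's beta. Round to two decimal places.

1.32

r̄p = 1.3500%,  r̄m = 0.8250%
Cov = Σ(rp − r̄p)(rm − r̄m) / 4 = 2.4413
Var(rm) = Σ(rm − r̄m)² / 4 = 1.8519
β = Cov / Var = 2.4413 / 1.8519 = 1.3183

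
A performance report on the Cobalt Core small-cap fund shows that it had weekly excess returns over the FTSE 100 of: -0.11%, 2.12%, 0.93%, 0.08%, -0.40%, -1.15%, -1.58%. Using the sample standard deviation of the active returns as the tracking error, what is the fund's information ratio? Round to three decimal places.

μ = (-0.11 + 2.12 + 0.93 + 0.08 − 0.4 − 1.15 − 1.58) / 7 = -0.110 / 7 = -0.0157%
Sample std dev = √[9.3550 / 6] = 1.2487%
IR = μ / tracking error = -0.0157 / 1.2487 = -0.0126

-0.013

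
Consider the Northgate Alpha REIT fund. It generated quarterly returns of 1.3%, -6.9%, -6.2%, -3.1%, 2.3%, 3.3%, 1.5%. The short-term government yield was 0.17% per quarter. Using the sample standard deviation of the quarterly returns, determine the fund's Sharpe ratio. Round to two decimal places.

-0.30

r̄ = (1.3 − 6.9 − 6.2 − 3.1 + 2.3 + 3.3 + 1.5) / 7 = -7.80 / 7 = -1.1143%
Σ(r − r̄)² = 107.0886; sample σ = √(107.0886/6) = 4.2247%
Sharpe = (r̄ − rf) / σ = (-1.1143 − 0.17) / 4.2247 = -1.2843 / 4.2247 = -0.3040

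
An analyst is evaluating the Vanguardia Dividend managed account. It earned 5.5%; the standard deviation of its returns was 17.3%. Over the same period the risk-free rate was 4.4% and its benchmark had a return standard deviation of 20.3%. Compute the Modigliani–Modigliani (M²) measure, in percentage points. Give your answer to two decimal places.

5.69

Sharpe = (Rp − Rf) / σp = (5.5% − 4.4%) / 17.3% = 0.0636
M² = Rf + Sharpe × σm = 4.4% + 0.0636 × 20.3% = 5.6911%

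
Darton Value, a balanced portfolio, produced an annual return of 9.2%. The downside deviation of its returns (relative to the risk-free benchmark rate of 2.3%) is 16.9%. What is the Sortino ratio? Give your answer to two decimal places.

Sortino = (Rp − Rf) / σd = (9.2% − 2.3%) / 16.9% = 6.90% / 16.9% = 0.4083

0.41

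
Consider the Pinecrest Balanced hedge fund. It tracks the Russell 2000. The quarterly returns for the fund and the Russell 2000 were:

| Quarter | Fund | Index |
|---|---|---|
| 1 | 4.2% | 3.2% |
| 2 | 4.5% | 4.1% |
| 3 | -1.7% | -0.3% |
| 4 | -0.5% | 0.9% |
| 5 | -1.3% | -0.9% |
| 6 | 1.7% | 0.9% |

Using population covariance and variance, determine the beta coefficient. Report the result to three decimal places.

1.334

r̄p = 1.1500%,  r̄m = 1.3167%
Cov = Σ(rp − r̄p)(rm − r̄m) / 6 = 4.2608
Var(rm) = Σ(rm − r̄m)² / 6 = 3.1947
β = Cov / Var = 4.2608 / 3.1947 = 1.3337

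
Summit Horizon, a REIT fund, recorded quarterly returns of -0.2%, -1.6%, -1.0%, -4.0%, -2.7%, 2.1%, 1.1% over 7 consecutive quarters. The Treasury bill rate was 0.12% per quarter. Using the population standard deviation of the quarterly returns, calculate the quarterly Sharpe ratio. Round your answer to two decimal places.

-0.52

Mean return r̄ = -6.30 / 7 = -0.9000%
Σ(r − r̄)² = 26.8400; population σ = √(26.8400/7) = 1.9581%
Sharpe = (r̄ − rf) / σ = (-0.9000 − 0.12) / 1.9581 = -1.0200 / 1.9581 = -0.5209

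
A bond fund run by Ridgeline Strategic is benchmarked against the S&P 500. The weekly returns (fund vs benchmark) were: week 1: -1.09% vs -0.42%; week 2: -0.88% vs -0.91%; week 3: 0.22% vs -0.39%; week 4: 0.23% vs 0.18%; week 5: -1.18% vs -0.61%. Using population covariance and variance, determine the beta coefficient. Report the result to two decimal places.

r̄p = -0.5400%,  r̄m = -0.4300%
Cov = Σ(rp − r̄p)(rm − r̄m) / 5 = 0.1546
Var(rm) = Σ(rm − r̄m)² / 5 = 0.1273
β = Cov / Var = 0.1546 / 0.1273 = 1.2145

1.21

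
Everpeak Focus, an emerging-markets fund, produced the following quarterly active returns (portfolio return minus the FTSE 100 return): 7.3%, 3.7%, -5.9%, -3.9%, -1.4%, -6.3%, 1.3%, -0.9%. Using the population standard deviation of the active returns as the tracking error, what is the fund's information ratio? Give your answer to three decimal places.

Mean return μ = -6.10 / 8 = -0.7625%
Σ(r − μ)² = (7.3 − (-0.7625))² + (3.7 − (-0.7625))² + … = 156.4988
σ = √[156.4988 / 8] = 4.4229%
IR = μ / tracking error = -0.7625 / 4.4229 = -0.1724

-0.172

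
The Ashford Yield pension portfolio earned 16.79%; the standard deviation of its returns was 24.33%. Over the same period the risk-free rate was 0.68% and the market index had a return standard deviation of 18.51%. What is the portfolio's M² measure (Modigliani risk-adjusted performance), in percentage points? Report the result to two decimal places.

12.94

Sharpe = (Rp − Rf) / σp = (16.79% − 0.68%) / 24.33% = 0.6621
M² = Rf + Sharpe × σm = 0.68% + 0.6621 × 18.51% = 12.9355%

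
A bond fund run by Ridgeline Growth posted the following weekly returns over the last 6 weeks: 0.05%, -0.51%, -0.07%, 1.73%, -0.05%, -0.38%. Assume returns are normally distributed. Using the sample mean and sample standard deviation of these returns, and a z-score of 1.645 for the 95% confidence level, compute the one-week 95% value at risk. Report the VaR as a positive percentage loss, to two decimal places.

r̄ = (0.05 − 0.51 − 0.07 + 1.73 − 0.05 − 0.38) / 6 = 0.770 / 6 = 0.1283%
Σ(r − r̄)² = 3.3085; sample σ = √(3.3085/5) = 0.8134%
VaR = −(r̄ − z·σ) = −(0.1283 − 1.645 × 0.8134) = −(-1.2097) = 1.2097%

1.21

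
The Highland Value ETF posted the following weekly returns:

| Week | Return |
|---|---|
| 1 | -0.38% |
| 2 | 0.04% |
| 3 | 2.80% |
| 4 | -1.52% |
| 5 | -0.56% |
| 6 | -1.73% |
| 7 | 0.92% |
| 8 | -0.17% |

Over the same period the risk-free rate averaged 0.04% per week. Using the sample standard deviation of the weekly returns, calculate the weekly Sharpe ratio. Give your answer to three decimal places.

-0.080

r̄ = (-0.38 + 0.04 + 2.8 − 1.52 − 0.56 − 1.73 + 0.92 − 0.17) / 8 = -0.0750%
Sample σ = √[Σ(r − r̄)² / 7] = √[14.4332 / 7] = √2.0619 = 1.4359%
Sharpe = (r̄ − rf) / σ = (-0.0750 − 0.04) / 1.4359 = -0.1150 / 1.4359 = -0.0801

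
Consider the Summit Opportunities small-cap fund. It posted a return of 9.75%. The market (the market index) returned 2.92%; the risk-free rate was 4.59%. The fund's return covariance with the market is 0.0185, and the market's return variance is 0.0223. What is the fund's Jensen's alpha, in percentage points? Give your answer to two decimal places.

β = Cov / Var = 0.0185 / 0.0223 = 0.8296
E[R] = Rf + β(Rm − Rf) = 4.59% + 0.8296 × (2.92% − 4.59%) = 3.2046%
α = Rp − E[R] = 9.75% − 3.2046% = 6.5454

6.55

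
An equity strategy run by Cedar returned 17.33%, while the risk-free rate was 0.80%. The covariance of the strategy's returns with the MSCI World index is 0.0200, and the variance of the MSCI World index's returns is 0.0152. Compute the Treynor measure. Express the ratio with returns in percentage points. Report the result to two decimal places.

12.56

β = Cov / Var = 0.0200 / 0.0152 = 1.3158
Treynor = (Rp − Rf) / β = (17.33% − 0.80%) / 1.3158 = 16.53 / 1.3158 = 12.5627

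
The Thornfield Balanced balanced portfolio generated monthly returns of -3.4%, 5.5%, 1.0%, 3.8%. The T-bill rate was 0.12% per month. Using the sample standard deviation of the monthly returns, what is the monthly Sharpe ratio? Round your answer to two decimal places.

μ = (-3.4 + 5.5 + 1 + 3.8) / 4 = 6.90 / 4 = 1.7250%
Σ(r − μ)² = (-3.4 − 1.7250)² + (5.5 − 1.7250)² + (1 − 1.7250)² + … = 45.3475
σ = √[45.3475 / 3] = 3.8879%
Sharpe = (μ − rf) / σ = (1.7250 − 0.12) / 3.8879 = 1.6050 / 3.8879 = 0.4128

0.41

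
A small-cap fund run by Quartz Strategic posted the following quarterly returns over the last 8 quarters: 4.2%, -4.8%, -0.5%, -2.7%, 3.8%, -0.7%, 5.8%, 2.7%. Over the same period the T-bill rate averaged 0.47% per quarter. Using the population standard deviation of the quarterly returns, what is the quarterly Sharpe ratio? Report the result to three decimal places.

μ = (4.2 − 4.8 − 0.5 − 2.7 + 3.8 − 0.7 + 5.8 + 2.7) / 8 = 0.9750%
Population σ = √[Σ(r − μ)² / 8] = √[96.4750 / 8] = √12.0594 = 3.4727%
Sharpe = (μ − rf) / σ = (0.9750 − 0.47) / 3.4727 = 0.5050 / 3.4727 = 0.1454

0.145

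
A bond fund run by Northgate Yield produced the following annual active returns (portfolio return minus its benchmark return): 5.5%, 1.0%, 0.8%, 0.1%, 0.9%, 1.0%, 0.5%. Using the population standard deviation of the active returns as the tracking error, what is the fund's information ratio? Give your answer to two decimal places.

r̄ = (5.5 + 1 + 0.8 + 0.1 + 0.9 + 1 + 0.5) / 7 = 9.80 / 7 = 1.4000%
Σ(r − r̄)² = (5.5 − 1.4000)² + (1 − 1.4000)² + (0.8 − 1.4000)² + … = 20.2400
σ = √[20.2400 / 7] = 1.7004%
IR = r̄ / tracking error = 1.4000 / 1.7004 = 0.8233

0.82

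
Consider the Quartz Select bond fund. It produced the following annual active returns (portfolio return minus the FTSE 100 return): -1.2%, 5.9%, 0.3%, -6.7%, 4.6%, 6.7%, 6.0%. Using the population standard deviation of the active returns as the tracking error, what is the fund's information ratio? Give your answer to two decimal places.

0.48

r̄ = (-1.2 + 5.9 + 0.3 − 6.7 + 4.6 + 6.7 + 6) / 7 = 2.2286%
Population σ = √[Σ(r − r̄)² / 7] = √[148.5143 / 7] = √21.2163 = 4.6061%
IR = r̄ / tracking error = 2.2286 / 4.6061 = 0.4838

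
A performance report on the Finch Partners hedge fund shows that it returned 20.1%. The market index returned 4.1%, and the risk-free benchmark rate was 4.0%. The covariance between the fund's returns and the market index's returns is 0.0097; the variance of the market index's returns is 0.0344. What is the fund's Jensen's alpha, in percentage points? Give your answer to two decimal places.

β = Cov / Var = 0.0097 / 0.0344 = 0.2820
E[R] = Rf + β(Rm − Rf) = 4.0% + 0.2820 × (4.1% − 4.0%) = 4.0282%
α = Rp − E[R] = 20.1% − 4.0282% = 16.0718

16.07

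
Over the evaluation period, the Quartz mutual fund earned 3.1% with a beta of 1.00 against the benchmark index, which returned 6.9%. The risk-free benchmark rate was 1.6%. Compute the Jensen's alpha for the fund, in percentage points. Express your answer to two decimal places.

-3.80

CAPM expected return = Rf + β(Rm − Rf) = 1.6% + 1.00 × (6.9% − 1.6%) = 1.6 + 1.00 × 5.30 = 6.9000%
Jensen's α = Rp − E[R] = 3.1% − 6.9000% = -3.8000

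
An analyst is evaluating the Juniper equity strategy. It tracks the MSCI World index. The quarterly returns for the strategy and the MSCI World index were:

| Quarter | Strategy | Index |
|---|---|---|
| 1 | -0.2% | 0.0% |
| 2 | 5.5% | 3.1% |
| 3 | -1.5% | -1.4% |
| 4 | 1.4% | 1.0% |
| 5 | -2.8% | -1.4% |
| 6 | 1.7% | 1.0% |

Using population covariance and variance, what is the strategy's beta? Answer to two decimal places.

r̄p = 0.6833%,  r̄m = 0.3833%
Cov = Σ(rp − r̄p)(rm − r̄m) / 6 = 4.0997
Var(rm) = Σ(rm − r̄m)² / 6 = 2.4414
β = Cov / Var = 4.0997 / 2.4414 = 1.6792

1.68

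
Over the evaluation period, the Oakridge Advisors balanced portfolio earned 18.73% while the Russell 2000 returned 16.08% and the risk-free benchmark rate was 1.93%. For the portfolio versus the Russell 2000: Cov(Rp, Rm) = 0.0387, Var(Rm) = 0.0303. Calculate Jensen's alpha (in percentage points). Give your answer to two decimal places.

-1.27

β = Cov / Var = 0.0387 / 0.0303 = 1.2772
E[R] = Rf + β(Rm − Rf) = 1.93% + 1.2772 × (16.08% − 1.93%) = 20.0024%
α = Rp − E[R] = 18.73% − 20.0024% = -1.2724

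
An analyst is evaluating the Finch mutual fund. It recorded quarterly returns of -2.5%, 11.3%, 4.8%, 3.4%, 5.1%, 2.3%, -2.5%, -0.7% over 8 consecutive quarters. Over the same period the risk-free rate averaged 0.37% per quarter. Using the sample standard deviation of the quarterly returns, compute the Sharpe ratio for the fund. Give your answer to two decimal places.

0.49

Mean return r̄ = 21.20 / 8 = 2.6500%
Sample std dev = √[150.4000 / 7] = 4.6353%
Sharpe = (r̄ − rf) / σ = (2.6500 − 0.37) / 4.6353 = 2.2800 / 4.6353 = 0.4919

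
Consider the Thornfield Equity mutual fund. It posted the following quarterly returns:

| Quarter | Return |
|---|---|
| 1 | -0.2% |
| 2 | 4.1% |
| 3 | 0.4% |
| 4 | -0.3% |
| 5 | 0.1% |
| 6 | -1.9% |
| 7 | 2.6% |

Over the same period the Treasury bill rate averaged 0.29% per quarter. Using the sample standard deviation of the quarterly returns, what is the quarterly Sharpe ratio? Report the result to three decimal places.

μ = (-0.2 + 4.1 + 0.4 − 0.3 + 0.1 − 1.9 + 2.6) / 7 = 4.80 / 7 = 0.6857%
Σ(r − μ)² = 24.1886; sample σ = √(24.1886/6) = 2.0078%
Sharpe = (μ − rf) / σ = (0.6857 − 0.29) / 2.0078 = 0.3957 / 2.0078 = 0.1971

0.197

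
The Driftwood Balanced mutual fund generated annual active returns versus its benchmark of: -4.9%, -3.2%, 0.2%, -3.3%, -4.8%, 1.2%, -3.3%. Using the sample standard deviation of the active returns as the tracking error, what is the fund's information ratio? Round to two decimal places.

-1.09

Mean return r̄ = -18.10 / 7 = -2.5857%
Σ(r − r̄)² = (-4.9 − (-2.5857))² + (-3.2 − (-2.5857))² + … = 33.7486
σ = √[33.7486 / 6] = 2.3717%
IR = r̄ / tracking error = -2.5857 / 2.3717 = -1.0902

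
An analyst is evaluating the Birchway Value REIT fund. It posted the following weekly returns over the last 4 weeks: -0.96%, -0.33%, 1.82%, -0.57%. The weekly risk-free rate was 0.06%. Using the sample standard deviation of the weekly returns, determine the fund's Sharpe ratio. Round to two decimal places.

Mean return r̄ = -0.040 / 4 = -0.0100%
Sample std dev = √[4.6674 / 3] = 1.2473%
Sharpe = (r̄ − rf) / σ = (-0.0100 − 0.06) / 1.2473 = -0.0700 / 1.2473 = -0.0561

-0.06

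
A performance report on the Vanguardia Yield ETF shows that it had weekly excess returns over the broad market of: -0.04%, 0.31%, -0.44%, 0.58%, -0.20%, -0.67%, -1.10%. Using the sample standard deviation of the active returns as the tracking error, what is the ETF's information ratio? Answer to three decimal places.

-0.388

Mean return r̄ = -1.560 / 7 = -0.2229%
Sample std dev = √[1.9789 / 6] = 0.5743%
IR = r̄ / tracking error = -0.2229 / 0.5743 = -0.3881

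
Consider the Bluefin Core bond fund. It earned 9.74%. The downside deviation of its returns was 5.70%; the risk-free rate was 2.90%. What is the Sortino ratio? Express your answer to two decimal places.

1.20

Sortino = (Rp − Rf) / σd = (9.74% − 2.90%) / 5.70% = 6.84% / 5.70% = 1.2000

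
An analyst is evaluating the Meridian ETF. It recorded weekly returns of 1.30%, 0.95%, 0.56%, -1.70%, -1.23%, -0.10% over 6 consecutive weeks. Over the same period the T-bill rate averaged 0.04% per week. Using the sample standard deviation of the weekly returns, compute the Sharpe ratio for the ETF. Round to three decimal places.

-0.063

μ = (1.3 + 0.95 + 0.56 − 1.7 − 1.23 − 0.1) / 6 = -0.0367%
Sample std dev = √[7.3109 / 5] = 1.2092%
Sharpe = (μ − rf) / σ = (-0.0367 − 0.04) / 1.2092 = -0.0767 / 1.2092 = -0.0634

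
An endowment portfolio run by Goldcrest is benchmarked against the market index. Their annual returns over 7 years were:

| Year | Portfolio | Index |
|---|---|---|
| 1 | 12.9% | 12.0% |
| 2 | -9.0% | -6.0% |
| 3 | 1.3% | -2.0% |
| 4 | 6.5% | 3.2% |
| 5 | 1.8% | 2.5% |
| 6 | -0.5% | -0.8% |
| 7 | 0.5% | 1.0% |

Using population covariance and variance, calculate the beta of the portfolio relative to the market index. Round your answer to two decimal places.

1.13

r̄p = 1.9286%,  r̄m = 1.4143%
Cov = Σ(rp − r̄p)(rm − r̄m) / 7 = 30.4724
Var(rm) = Σ(rm − r̄m)² / 7 = 26.8755
β = Cov / Var = 30.4724 / 26.8755 = 1.1338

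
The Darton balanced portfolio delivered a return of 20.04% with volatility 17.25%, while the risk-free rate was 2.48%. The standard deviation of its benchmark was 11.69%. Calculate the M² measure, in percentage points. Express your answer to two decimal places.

Sharpe = (Rp − Rf) / σp = (20.04% − 2.48%) / 17.25% = 1.0180
M² = Rf + Sharpe × σm = 2.48% + 1.0180 × 11.69% = 14.3804%

14.38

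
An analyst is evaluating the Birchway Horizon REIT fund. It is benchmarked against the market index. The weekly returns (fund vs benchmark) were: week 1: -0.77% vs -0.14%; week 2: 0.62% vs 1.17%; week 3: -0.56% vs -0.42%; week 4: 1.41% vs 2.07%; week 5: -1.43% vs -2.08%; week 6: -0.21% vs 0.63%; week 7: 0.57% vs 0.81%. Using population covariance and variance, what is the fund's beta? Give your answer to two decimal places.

0.70

r̄p = -0.0529%,  r̄m = 0.2914%
Cov = Σ(rp − r̄p)(rm − r̄m) / 7 = 1.0570
Var(rm) = Σ(rm − r̄m)² / 7 = 1.5192
β = Cov / Var = 1.0570 / 1.5192 = 0.6958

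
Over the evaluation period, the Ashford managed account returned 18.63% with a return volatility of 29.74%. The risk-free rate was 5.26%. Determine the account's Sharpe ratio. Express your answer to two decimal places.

0.45

Sharpe = (Rp − Rf) / σp = (18.63% − 5.26%) / 29.74% = 13.37% / 29.74% = 0.4496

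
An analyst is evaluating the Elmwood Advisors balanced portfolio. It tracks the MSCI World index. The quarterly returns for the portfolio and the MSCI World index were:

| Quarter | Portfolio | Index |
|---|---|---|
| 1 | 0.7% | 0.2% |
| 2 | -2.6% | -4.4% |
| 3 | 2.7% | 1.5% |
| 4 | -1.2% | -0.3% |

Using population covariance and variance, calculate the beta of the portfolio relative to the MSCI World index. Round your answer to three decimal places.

r̄p = -0.1000%,  r̄m = -0.7500%
Cov = Σ(rp − r̄p)(rm − r̄m) / 4 = 3.9225
Var(rm) = Σ(rm − r̄m)² / 4 = 4.8725
β = Cov / Var = 3.9225 / 4.8725 = 0.8050

0.805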